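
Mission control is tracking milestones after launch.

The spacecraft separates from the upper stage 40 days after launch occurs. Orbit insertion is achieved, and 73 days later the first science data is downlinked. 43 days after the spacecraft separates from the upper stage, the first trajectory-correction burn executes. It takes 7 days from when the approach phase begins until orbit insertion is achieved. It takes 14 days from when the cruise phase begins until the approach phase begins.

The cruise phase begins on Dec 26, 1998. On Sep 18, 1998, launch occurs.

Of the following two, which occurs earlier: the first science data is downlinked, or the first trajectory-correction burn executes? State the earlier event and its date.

The cruise phase begins: Dec 26, 1998.
The approach phase begins: Dec 26, 1998 + 14 days = Jan 9, 1999.
Orbit insertion is achieved: Jan 9, 1999 + 7 days = Jan 16, 1999.
The first science data is downlinked: Jan 16, 1999 + 73 days = Mar 30, 1999.
Launch occurs: Sep 18, 1998.
The spacecraft separates from the upper stage: Sep 18, 1998 + 40 days = Oct 28, 1998.
The first trajectory-correction burn executes: Oct 28, 1998 + 43 days = Dec 10, 1998.
Comparing: the first science data is downlinked on Mar 30, 1999 vs the first trajectory-correction burn executes on Dec 10, 1998. Earlier: the first trajectory-correction burn executes.

The first trajectory-correction burn executes — Dec 10, 1998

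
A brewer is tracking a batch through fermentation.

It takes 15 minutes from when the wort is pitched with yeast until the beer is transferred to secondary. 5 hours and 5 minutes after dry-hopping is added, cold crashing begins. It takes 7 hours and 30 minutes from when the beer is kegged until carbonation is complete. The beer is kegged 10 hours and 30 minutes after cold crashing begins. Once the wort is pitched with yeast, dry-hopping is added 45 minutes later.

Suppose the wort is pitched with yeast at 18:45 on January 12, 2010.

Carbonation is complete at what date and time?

18:35 on January 13, 2010

The wort is pitched with yeast: 18:45 Jan 12, 2010.
Dry-hopping is added: 18:45 Jan 12, 2010 + 45m = 19:30 Jan 12, 2010.
Cold crashing begins: 19:30 Jan 12, 2010 + 5h05m = 00:35 Jan 13, 2010.
The beer is kegged: 00:35 Jan 13, 2010 + 10h30m = 11:05 Jan 13, 2010.
Carbonation is complete: 11:05 Jan 13, 2010 + 7h30m = 18:35 Jan 13, 2010.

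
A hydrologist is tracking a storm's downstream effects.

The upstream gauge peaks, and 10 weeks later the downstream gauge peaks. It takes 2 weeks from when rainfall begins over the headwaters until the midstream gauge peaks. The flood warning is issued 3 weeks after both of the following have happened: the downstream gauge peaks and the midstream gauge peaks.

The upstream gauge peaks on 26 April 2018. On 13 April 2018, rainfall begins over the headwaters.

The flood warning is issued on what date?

26 July 2018

The upstream gauge peaks: Apr 26, 2018.
The downstream gauge peaks: Apr 26, 2018 + 10 weeks = Jul 5, 2018.
Rainfall begins over the headwaters: Apr 13, 2018.
The midstream gauge peaks: Apr 13, 2018 + 2 weeks = Apr 27, 2018.
Both prerequisites met — the downstream gauge peaks (Jul 5, 2018), the midstream gauge peaks (Apr 27, 2018); the later is Jul 5, 2018.
The flood warning is issued: Jul 5, 2018 + 3 weeks = Jul 26, 2018.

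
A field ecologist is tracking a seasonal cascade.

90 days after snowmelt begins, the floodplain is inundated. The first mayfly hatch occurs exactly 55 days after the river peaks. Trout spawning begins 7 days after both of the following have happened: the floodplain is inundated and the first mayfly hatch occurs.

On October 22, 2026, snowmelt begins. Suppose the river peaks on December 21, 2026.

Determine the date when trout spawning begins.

February 21, 2027

Snowmelt begins: Oct 22, 2026.
The floodplain is inundated: Oct 22, 2026 + 90 days = Jan 20, 2027.
The river peaks: Dec 21, 2026.
The first mayfly hatch occurs: Dec 21, 2026 + 55 days = Feb 14, 2027.
Both prerequisites met — the floodplain is inundated (Jan 20, 2027), the first mayfly hatch occurs (Feb 14, 2027); the later is Feb 14, 2027.
Trout spawning begins: Feb 14, 2027 + 7 days = Feb 21, 2027.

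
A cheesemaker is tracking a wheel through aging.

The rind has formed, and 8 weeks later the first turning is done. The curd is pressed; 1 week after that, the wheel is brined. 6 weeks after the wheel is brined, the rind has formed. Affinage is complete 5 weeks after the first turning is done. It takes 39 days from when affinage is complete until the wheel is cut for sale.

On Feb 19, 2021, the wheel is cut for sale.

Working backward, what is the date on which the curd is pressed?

The wheel is cut for sale: Feb 19, 2021.
Affinage is complete: Feb 19, 2021 − 39 days = Jan 11, 2021.
The first turning is done: Jan 11, 2021 − 5 weeks = Dec 7, 2020.
The rind has formed: Dec 7, 2020 − 8 weeks = Oct 12, 2020.
The wheel is brined: Oct 12, 2020 − 6 weeks = Aug 31, 2020.
The curd is pressed: Aug 31, 2020 − 1 week = Aug 24, 2020.

Aug 24, 2020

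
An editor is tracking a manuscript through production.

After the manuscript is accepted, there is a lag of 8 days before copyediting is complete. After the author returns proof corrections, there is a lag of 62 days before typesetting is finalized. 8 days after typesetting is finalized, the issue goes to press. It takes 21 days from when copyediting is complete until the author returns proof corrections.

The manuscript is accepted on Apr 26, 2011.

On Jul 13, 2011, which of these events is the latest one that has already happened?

The author returns proof corrections

The manuscript is accepted: Apr 26, 2011.
Copyediting is complete: Apr 26, 2011 + 8 days = May 4, 2011.
The author returns proof corrections: May 4, 2011 + 21 days = May 25, 2011.
Typesetting is finalized: May 25, 2011 + 62 days = Jul 26, 2011.
The issue goes to press: Jul 26, 2011 + 8 days = Aug 3, 2011.
Jul 13, 2011 falls between when the author returns proof corrections (May 25, 2011) and when typesetting is finalized (Jul 26, 2011).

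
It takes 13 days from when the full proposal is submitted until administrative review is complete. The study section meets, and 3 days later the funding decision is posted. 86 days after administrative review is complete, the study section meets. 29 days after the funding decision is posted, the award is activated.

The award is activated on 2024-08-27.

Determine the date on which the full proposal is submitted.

The award is activated: Aug 27, 2024.
The funding decision is posted: Aug 27, 2024 − 29 days = Jul 29, 2024.
The study section meets: Jul 29, 2024 − 3 days = Jul 26, 2024.
Administrative review is complete: Jul 26, 2024 − 86 days = May 1, 2024.
The full proposal is submitted: May 1, 2024 − 13 days = Apr 18, 2024.

2024-04-18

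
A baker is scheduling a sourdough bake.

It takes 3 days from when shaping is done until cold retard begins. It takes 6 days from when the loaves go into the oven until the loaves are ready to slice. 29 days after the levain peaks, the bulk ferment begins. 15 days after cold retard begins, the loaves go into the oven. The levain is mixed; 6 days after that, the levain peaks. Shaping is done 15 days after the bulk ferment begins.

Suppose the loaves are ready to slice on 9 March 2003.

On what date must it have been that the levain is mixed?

The loaves are ready to slice: Mar 9, 2003.
The loaves go into the oven: Mar 9, 2003 − 6 days = Mar 3, 2003.
Cold retard begins: Mar 3, 2003 − 15 days = Feb 16, 2003.
Shaping is done: Feb 16, 2003 − 3 days = Feb 13, 2003.
The bulk ferment begins: Feb 13, 2003 − 15 days = Jan 29, 2003.
The levain peaks: Jan 29, 2003 − 29 days = Dec 31, 2002.
The levain is mixed: Dec 31, 2002 − 6 days = Dec 25, 2002.

25 December 2002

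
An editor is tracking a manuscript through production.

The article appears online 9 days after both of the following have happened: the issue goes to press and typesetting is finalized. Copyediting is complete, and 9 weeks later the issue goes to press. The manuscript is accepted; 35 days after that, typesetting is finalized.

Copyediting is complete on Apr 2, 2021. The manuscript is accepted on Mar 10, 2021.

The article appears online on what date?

Jun 13, 2021

Copyediting is complete: Apr 2, 2021.
The issue goes to press: Apr 2, 2021 + 9 weeks = Jun 4, 2021.
The manuscript is accepted: Mar 10, 2021.
Typesetting is finalized: Mar 10, 2021 + 35 days = Apr 14, 2021.
Both prerequisites met — the issue goes to press (Jun 4, 2021), typesetting is finalized (Apr 14, 2021); the later is Jun 4, 2021.
The article appears online: Jun 4, 2021 + 9 days = Jun 13, 2021.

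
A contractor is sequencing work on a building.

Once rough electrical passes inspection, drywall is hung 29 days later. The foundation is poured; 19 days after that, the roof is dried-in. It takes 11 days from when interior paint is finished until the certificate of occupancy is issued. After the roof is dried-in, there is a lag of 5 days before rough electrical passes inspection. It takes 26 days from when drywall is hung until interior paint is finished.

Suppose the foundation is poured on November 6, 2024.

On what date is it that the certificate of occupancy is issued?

February 4, 2025

The foundation is poured: Nov 6, 2024.
The roof is dried-in: Nov 6, 2024 + 19 days = Nov 25, 2024.
Rough electrical passes inspection: Nov 25, 2024 + 5 days = Nov 30, 2024.
Drywall is hung: Nov 30, 2024 + 29 days = Dec 29, 2024.
Interior paint is finished: Dec 29, 2024 + 26 days = Jan 24, 2025.
The certificate of occupancy is issued: Jan 24, 2025 + 11 days = Feb 4, 2025.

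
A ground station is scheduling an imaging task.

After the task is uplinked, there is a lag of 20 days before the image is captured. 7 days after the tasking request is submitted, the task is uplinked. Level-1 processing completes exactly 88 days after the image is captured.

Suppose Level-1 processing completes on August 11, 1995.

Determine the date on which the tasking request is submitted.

April 18, 1995

Level-1 processing completes: Aug 11, 1995.
The image is captured: Aug 11, 1995 − 88 days = May 15, 1995.
The task is uplinked: May 15, 1995 − 20 days = Apr 25, 1995.
The tasking request is submitted: Apr 25, 1995 − 7 days = Apr 18, 1995.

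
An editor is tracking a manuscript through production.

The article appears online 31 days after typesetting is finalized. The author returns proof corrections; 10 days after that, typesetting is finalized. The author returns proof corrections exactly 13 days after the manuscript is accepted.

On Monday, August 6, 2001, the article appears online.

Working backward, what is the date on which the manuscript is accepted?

Wednesday, June 13, 2001

The article appears online: Aug 6, 2001.
Typesetting is finalized: Aug 6, 2001 − 31 days = Jul 6, 2001.
The author returns proof corrections: Jul 6, 2001 − 10 days = Jun 26, 2001.
The manuscript is accepted: Jun 26, 2001 − 13 days = Jun 13, 2001.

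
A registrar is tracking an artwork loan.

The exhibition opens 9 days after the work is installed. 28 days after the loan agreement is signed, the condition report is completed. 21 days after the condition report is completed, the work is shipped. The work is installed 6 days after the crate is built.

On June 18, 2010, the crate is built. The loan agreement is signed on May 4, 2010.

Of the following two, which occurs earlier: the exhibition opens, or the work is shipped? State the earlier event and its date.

The work is shipped — June 22, 2010

The crate is built: Jun 18, 2010.
The work is installed: Jun 18, 2010 + 6 days = Jun 24, 2010.
The exhibition opens: Jun 24, 2010 + 9 days = Jul 3, 2010.
The loan agreement is signed: May 4, 2010.
The condition report is completed: May 4, 2010 + 28 days = Jun 1, 2010.
The work is shipped: Jun 1, 2010 + 21 days = Jun 22, 2010.
Comparing: the exhibition opens on Jul 3, 2010 vs the work is shipped on Jun 22, 2010. Earlier: the work is shipped.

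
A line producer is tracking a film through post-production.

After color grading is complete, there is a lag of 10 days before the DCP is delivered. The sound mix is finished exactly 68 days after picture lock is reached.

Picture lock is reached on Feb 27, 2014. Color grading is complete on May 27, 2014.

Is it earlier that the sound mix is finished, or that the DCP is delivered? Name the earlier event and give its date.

The sound mix is finished — May 6, 2014

Picture lock is reached: Feb 27, 2014.
The sound mix is finished: Feb 27, 2014 + 68 days = May 6, 2014.
Color grading is complete: May 27, 2014.
The DCP is delivered: May 27, 2014 + 10 days = Jun 6, 2014.
Comparing: the sound mix is finished on May 6, 2014 vs the DCP is delivered on Jun 6, 2014. Earlier: the sound mix is finished.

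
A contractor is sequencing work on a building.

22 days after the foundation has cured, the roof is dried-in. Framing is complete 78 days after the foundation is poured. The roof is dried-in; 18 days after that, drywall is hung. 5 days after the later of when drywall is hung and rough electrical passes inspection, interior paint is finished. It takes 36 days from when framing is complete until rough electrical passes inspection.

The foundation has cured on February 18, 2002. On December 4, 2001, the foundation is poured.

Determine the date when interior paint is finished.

April 4, 2002

The foundation has cured: Feb 18, 2002.
The roof is dried-in: Feb 18, 2002 + 22 days = Mar 12, 2002.
Drywall is hung: Mar 12, 2002 + 18 days = Mar 30, 2002.
The foundation is poured: Dec 4, 2001.
Framing is complete: Dec 4, 2001 + 78 days = Feb 20, 2002.
Rough electrical passes inspection: Feb 20, 2002 + 36 days = Mar 28, 2002.
Both prerequisites met — drywall is hung (Mar 30, 2002), rough electrical passes inspection (Mar 28, 2002); the later is Mar 30, 2002.
Interior paint is finished: Mar 30, 2002 + 5 days = Apr 4, 2002.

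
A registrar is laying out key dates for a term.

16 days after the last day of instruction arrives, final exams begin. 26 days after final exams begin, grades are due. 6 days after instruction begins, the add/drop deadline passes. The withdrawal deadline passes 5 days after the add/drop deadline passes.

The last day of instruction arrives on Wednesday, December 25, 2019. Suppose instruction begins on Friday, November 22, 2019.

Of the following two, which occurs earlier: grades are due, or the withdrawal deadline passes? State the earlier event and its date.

The last day of instruction arrives: Dec 25, 2019.
Final exams begin: Dec 25, 2019 + 16 days = Jan 10, 2020.
Grades are due: Jan 10, 2020 + 26 days = Feb 5, 2020.
Instruction begins: Nov 22, 2019.
The add/drop deadline passes: Nov 22, 2019 + 6 days = Nov 28, 2019.
The withdrawal deadline passes: Nov 28, 2019 + 5 days = Dec 3, 2019.
Comparing: grades are due on Feb 5, 2020 vs the withdrawal deadline passes on Dec 3, 2019. Earlier: the withdrawal deadline passes.

The withdrawal deadline passes — Tuesday, December 3, 2019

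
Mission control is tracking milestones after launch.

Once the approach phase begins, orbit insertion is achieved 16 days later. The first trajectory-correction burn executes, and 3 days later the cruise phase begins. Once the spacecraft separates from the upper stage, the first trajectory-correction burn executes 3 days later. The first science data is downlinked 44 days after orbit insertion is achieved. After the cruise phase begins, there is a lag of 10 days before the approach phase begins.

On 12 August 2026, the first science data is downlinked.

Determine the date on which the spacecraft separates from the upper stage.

The first science data is downlinked: Aug 12, 2026.
Orbit insertion is achieved: Aug 12, 2026 − 44 days = Jun 29, 2026.
The approach phase begins: Jun 29, 2026 − 16 days = Jun 13, 2026.
The cruise phase begins: Jun 13, 2026 − 10 days = Jun 3, 2026.
The first trajectory-correction burn executes: Jun 3, 2026 − 3 days = May 31, 2026.
The spacecraft separates from the upper stage: May 31, 2026 − 3 days = May 28, 2026.

28 May 2026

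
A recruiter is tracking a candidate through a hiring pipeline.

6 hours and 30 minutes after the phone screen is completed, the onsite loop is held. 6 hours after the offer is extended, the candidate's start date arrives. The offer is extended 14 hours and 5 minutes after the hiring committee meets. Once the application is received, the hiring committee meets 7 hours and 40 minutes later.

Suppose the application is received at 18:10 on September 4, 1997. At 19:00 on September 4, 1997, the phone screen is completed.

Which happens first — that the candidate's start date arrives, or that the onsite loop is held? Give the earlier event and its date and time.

The application is received: 18:10 Sep 4, 1997.
The hiring committee meets: 18:10 Sep 4, 1997 + 7h40m = 01:50 Sep 5, 1997.
The offer is extended: 01:50 Sep 5, 1997 + 14h05m = 15:55 Sep 5, 1997.
The candidate's start date arrives: 15:55 Sep 5, 1997 + 6h = 21:55 Sep 5, 1997.
The phone screen is completed: 19:00 Sep 4, 1997.
The onsite loop is held: 19:00 Sep 4, 1997 + 6h30m = 01:30 Sep 5, 1997.
Comparing: the candidate's start date arrives at 21:55 Sep 5, 1997 vs the onsite loop is held at 01:30 Sep 5, 1997. Earlier: the onsite loop is held.

The onsite loop is held — 01:30 on September 5, 1997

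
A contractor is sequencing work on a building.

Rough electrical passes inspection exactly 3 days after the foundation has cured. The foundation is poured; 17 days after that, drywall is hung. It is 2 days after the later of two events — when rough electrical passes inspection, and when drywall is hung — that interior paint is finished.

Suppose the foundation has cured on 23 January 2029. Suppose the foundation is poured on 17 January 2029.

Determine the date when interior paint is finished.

5 February 2029

The foundation has cured: Jan 23, 2029.
Rough electrical passes inspection: Jan 23, 2029 + 3 days = Jan 26, 2029.
The foundation is poured: Jan 17, 2029.
Drywall is hung: Jan 17, 2029 + 17 days = Feb 3, 2029.
Both prerequisites met — rough electrical passes inspection (Jan 26, 2029), drywall is hung (Feb 3, 2029); the later is Feb 3, 2029.
Interior paint is finished: Feb 3, 2029 + 2 days = Feb 5, 2029.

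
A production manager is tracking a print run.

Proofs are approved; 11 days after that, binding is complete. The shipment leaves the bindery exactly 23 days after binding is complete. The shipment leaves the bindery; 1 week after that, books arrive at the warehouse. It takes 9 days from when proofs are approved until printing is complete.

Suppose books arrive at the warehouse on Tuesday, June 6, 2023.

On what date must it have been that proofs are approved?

Books arrive at the warehouse: Jun 6, 2023.
The shipment leaves the bindery: Jun 6, 2023 − 1 week = May 30, 2023.
Binding is complete: May 30, 2023 − 23 days = May 7, 2023.
Proofs are approved: May 7, 2023 − 11 days = Apr 26, 2023.

Wednesday, April 26, 2023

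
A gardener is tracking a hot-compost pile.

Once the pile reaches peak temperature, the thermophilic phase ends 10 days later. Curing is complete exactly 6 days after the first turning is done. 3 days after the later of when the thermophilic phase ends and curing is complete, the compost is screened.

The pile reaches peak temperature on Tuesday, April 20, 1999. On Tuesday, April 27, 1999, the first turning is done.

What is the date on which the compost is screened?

The pile reaches peak temperature: Apr 20, 1999.
The thermophilic phase ends: Apr 20, 1999 + 10 days = Apr 30, 1999.
The first turning is done: Apr 27, 1999.
Curing is complete: Apr 27, 1999 + 6 days = May 3, 1999.
Both prerequisites met — the thermophilic phase ends (Apr 30, 1999), curing is complete (May 3, 1999); the later is May 3, 1999.
The compost is screened: May 3, 1999 + 3 days = May 6, 1999.

Thursday, May 6, 1999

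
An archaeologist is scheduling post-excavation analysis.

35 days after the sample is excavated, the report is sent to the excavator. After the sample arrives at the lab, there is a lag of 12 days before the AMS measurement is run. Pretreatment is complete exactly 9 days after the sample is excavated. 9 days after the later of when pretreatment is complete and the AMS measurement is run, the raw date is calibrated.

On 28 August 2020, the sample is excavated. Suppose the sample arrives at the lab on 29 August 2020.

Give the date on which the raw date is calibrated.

19 September 2020

The sample is excavated: Aug 28, 2020.
Pretreatment is complete: Aug 28, 2020 + 9 days = Sep 6, 2020.
The sample arrives at the lab: Aug 29, 2020.
The AMS measurement is run: Aug 29, 2020 + 12 days = Sep 10, 2020.
Both prerequisites met — pretreatment is complete (Sep 6, 2020), the AMS measurement is run (Sep 10, 2020); the later is Sep 10, 2020.
The raw date is calibrated: Sep 10, 2020 + 9 days = Sep 19, 2020.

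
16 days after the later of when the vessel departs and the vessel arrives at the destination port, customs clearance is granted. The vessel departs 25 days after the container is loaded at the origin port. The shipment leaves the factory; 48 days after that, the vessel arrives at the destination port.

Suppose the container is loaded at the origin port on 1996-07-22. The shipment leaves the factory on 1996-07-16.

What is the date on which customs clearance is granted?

1996-09-18

The container is loaded at the origin port: Jul 22, 1996.
The vessel departs: Jul 22, 1996 + 25 days = Aug 16, 1996.
The shipment leaves the factory: Jul 16, 1996.
The vessel arrives at the destination port: Jul 16, 1996 + 48 days = Sep 2, 1996.
Both prerequisites met — the vessel departs (Aug 16, 1996), the vessel arrives at the destination port (Sep 2, 1996); the later is Sep 2, 1996.
Customs clearance is granted: Sep 2, 1996 + 16 days = Sep 18, 1996.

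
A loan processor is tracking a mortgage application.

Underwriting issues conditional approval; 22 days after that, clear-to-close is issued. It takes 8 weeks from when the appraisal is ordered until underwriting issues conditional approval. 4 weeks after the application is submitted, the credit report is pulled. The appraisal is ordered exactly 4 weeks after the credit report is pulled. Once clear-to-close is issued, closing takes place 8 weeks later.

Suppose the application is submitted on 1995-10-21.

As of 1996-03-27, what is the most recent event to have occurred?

Clear-to-close is issued

The application is submitted: Oct 21, 1995.
The credit report is pulled: Oct 21, 1995 + 4 weeks = Nov 18, 1995.
The appraisal is ordered: Nov 18, 1995 + 4 weeks = Dec 16, 1995.
Underwriting issues conditional approval: Dec 16, 1995 + 8 weeks = Feb 10, 1996.
Clear-to-close is issued: Feb 10, 1996 + 22 days = Mar 3, 1996.
Closing takes place: Mar 3, 1996 + 8 weeks = Apr 28, 1996.
Mar 27, 1996 falls between when clear-to-close is issued (Mar 3, 1996) and when closing takes place (Apr 28, 1996).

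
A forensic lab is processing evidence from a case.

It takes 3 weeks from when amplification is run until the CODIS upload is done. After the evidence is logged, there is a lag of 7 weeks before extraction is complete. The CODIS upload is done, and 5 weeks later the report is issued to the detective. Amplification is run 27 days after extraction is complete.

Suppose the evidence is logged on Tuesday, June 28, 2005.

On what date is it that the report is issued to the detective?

Monday, November 7, 2005

The evidence is logged: Jun 28, 2005.
Extraction is complete: Jun 28, 2005 + 7 weeks = Aug 16, 2005.
Amplification is run: Aug 16, 2005 + 27 days = Sep 12, 2005.
The CODIS upload is done: Sep 12, 2005 + 3 weeks = Oct 3, 2005.
The report is issued to the detective: Oct 3, 2005 + 5 weeks = Nov 7, 2005.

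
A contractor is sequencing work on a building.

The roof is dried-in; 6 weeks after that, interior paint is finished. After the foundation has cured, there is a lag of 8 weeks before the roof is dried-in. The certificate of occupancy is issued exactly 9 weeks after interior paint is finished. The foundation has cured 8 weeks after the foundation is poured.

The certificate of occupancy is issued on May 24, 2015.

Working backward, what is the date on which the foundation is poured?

The certificate of occupancy is issued: May 24, 2015.
Interior paint is finished: May 24, 2015 − 9 weeks = Mar 22, 2015.
The roof is dried-in: Mar 22, 2015 − 6 weeks = Feb 8, 2015.
The foundation has cured: Feb 8, 2015 − 8 weeks = Dec 14, 2014.
The foundation is poured: Dec 14, 2014 − 8 weeks = Oct 19, 2014.

Oct 19, 2014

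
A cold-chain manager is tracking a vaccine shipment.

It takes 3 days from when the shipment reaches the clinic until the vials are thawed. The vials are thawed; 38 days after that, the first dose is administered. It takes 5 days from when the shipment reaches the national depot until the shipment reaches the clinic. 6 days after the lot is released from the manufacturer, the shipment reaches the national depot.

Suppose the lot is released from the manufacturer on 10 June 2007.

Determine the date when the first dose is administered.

1 August 2007

The lot is released from the manufacturer: Jun 10, 2007.
The shipment reaches the national depot: Jun 10, 2007 + 6 days = Jun 16, 2007.
The shipment reaches the clinic: Jun 16, 2007 + 5 days = Jun 21, 2007.
The vials are thawed: Jun 21, 2007 + 3 days = Jun 24, 2007.
The first dose is administered: Jun 24, 2007 + 38 days = Aug 1, 2007.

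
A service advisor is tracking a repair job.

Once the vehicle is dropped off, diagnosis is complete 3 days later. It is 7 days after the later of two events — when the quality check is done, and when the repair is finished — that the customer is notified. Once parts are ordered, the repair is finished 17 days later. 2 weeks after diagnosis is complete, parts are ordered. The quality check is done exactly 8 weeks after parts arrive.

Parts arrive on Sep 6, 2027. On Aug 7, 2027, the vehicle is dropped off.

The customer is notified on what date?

Nov 8, 2027

Parts arrive: Sep 6, 2027.
The quality check is done: Sep 6, 2027 + 8 weeks = Nov 1, 2027.
The vehicle is dropped off: Aug 7, 2027.
Diagnosis is complete: Aug 7, 2027 + 3 days = Aug 10, 2027.
Parts are ordered: Aug 10, 2027 + 2 weeks = Aug 24, 2027.
The repair is finished: Aug 24, 2027 + 17 days = Sep 10, 2027.
Both prerequisites met — the quality check is done (Nov 1, 2027), the repair is finished (Sep 10, 2027); the later is Nov 1, 2027.
The customer is notified: Nov 1, 2027 + 7 days = Nov 8, 2027.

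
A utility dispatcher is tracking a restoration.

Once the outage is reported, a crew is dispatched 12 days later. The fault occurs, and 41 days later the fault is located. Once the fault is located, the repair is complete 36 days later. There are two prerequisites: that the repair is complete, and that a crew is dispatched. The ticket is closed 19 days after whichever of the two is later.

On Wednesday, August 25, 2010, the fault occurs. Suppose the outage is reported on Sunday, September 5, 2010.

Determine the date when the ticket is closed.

The fault occurs: Aug 25, 2010.
The fault is located: Aug 25, 2010 + 41 days = Oct 5, 2010.
The repair is complete: Oct 5, 2010 + 36 days = Nov 10, 2010.
The outage is reported: Sep 5, 2010.
A crew is dispatched: Sep 5, 2010 + 12 days = Sep 17, 2010.
Both prerequisites met — the repair is complete (Nov 10, 2010), a crew is dispatched (Sep 17, 2010); the later is Nov 10, 2010.
The ticket is closed: Nov 10, 2010 + 19 days = Nov 29, 2010.

Monday, November 29, 2010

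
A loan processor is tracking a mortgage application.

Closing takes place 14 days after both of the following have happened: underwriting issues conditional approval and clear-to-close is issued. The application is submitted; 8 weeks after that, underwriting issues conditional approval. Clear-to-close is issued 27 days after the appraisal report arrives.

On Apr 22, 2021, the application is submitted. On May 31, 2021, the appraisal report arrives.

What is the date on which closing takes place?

Jul 11, 2021

The application is submitted: Apr 22, 2021.
Underwriting issues conditional approval: Apr 22, 2021 + 8 weeks = Jun 17, 2021.
The appraisal report arrives: May 31, 2021.
Clear-to-close is issued: May 31, 2021 + 27 days = Jun 27, 2021.
Both prerequisites met — underwriting issues conditional approval (Jun 17, 2021), clear-to-close is issued (Jun 27, 2021); the later is Jun 27, 2021.
Closing takes place: Jun 27, 2021 + 14 days = Jul 11, 2021.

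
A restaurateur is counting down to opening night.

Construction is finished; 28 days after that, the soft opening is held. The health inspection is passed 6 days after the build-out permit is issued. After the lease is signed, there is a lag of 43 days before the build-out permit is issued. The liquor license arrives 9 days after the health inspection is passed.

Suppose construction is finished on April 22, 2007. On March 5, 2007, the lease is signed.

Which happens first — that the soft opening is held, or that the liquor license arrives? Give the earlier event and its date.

Construction is finished: Apr 22, 2007.
The soft opening is held: Apr 22, 2007 + 28 days = May 20, 2007.
The lease is signed: Mar 5, 2007.
The build-out permit is issued: Mar 5, 2007 + 43 days = Apr 17, 2007.
The health inspection is passed: Apr 17, 2007 + 6 days = Apr 23, 2007.
The liquor license arrives: Apr 23, 2007 + 9 days = May 2, 2007.
Comparing: the soft opening is held on May 20, 2007 vs the liquor license arrives on May 2, 2007. Earlier: the liquor license arrives.

The liquor license arrives — May 2, 2007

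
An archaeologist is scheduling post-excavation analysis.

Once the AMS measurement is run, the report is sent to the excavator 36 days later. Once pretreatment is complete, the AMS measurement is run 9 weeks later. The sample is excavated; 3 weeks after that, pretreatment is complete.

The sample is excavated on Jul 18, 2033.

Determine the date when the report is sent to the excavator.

Nov 15, 2033

The sample is excavated: Jul 18, 2033.
Pretreatment is complete: Jul 18, 2033 + 3 weeks = Aug 8, 2033.
The AMS measurement is run: Aug 8, 2033 + 9 weeks = Oct 10, 2033.
The report is sent to the excavator: Oct 10, 2033 + 36 days = Nov 15, 2033.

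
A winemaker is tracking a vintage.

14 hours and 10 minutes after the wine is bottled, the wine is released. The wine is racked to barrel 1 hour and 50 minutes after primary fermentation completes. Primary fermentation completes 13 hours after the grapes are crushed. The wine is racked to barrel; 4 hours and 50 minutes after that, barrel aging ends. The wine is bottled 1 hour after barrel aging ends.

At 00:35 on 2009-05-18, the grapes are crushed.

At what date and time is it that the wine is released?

11:25 on 2009-05-19

The grapes are crushed: 00:35 May 18, 2009.
Primary fermentation completes: 00:35 May 18, 2009 + 13h = 13:35 May 18, 2009.
The wine is racked to barrel: 13:35 May 18, 2009 + 1h50m = 15:25 May 18, 2009.
Barrel aging ends: 15:25 May 18, 2009 + 4h50m = 20:15 May 18, 2009.
The wine is bottled: 20:15 May 18, 2009 + 1h = 21:15 May 18, 2009.
The wine is released: 21:15 May 18, 2009 + 14h10m = 11:25 May 19, 2009.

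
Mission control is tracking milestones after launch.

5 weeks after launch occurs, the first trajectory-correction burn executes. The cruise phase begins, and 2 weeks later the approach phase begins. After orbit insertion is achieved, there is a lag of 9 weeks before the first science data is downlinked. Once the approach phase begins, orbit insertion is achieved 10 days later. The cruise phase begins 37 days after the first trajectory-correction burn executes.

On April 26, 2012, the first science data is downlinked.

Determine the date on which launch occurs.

November 19, 2011

The first science data is downlinked: Apr 26, 2012.
Orbit insertion is achieved: Apr 26, 2012 − 9 weeks = Feb 23, 2012.
The approach phase begins: Feb 23, 2012 − 10 days = Feb 13, 2012.
The cruise phase begins: Feb 13, 2012 − 2 weeks = Jan 30, 2012.
The first trajectory-correction burn executes: Jan 30, 2012 − 37 days = Dec 24, 2011.
Launch occurs: Dec 24, 2011 − 5 weeks = Nov 19, 2011.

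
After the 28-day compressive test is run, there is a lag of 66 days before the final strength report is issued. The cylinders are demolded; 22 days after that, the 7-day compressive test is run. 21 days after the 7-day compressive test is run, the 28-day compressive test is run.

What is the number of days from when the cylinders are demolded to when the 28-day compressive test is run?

43 days

Causal path: the cylinders are demolded → the 7-day compressive test is run → the 28-day compressive test is run.
Total delay along the path: 22 + 21 = 43 days.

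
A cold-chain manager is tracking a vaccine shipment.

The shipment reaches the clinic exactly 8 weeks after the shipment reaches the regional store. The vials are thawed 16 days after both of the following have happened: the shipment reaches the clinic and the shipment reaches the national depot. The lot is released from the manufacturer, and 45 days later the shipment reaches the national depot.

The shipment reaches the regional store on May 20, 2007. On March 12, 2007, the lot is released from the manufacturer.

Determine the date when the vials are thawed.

July 31, 2007

The shipment reaches the regional store: May 20, 2007.
The shipment reaches the clinic: May 20, 2007 + 8 weeks = Jul 15, 2007.
The lot is released from the manufacturer: Mar 12, 2007.
The shipment reaches the national depot: Mar 12, 2007 + 45 days = Apr 26, 2007.
Both prerequisites met — the shipment reaches the clinic (Jul 15, 2007), the shipment reaches the national depot (Apr 26, 2007); the later is Jul 15, 2007.
The vials are thawed: Jul 15, 2007 + 16 days = Jul 31, 2007.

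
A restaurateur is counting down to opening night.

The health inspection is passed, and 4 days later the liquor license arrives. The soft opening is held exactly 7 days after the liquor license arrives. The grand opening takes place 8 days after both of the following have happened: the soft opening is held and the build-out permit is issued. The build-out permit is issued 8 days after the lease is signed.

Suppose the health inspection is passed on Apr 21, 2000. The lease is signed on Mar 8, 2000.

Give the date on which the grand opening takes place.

The health inspection is passed: Apr 21, 2000.
The liquor license arrives: Apr 21, 2000 + 4 days = Apr 25, 2000.
The soft opening is held: Apr 25, 2000 + 7 days = May 2, 2000.
The lease is signed: Mar 8, 2000.
The build-out permit is issued: Mar 8, 2000 + 8 days = Mar 16, 2000.
Both prerequisites met — the soft opening is held (May 2, 2000), the build-out permit is issued (Mar 16, 2000); the later is May 2, 2000.
The grand opening takes place: May 2, 2000 + 8 days = May 10, 2000.

May 10, 2000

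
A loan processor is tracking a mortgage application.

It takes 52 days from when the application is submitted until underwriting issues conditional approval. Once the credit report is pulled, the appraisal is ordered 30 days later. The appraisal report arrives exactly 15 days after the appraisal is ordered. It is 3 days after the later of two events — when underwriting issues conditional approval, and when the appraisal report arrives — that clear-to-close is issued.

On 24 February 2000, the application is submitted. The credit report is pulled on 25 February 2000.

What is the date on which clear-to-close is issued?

The application is submitted: Feb 24, 2000.
Underwriting issues conditional approval: Feb 24, 2000 + 52 days = Apr 16, 2000.
The credit report is pulled: Feb 25, 2000.
The appraisal is ordered: Feb 25, 2000 + 30 days = Mar 26, 2000.
The appraisal report arrives: Mar 26, 2000 + 15 days = Apr 10, 2000.
Both prerequisites met — underwriting issues conditional approval (Apr 16, 2000), the appraisal report arrives (Apr 10, 2000); the later is Apr 16, 2000.
Clear-to-close is issued: Apr 16, 2000 + 3 days = Apr 19, 2000.

19 April 2000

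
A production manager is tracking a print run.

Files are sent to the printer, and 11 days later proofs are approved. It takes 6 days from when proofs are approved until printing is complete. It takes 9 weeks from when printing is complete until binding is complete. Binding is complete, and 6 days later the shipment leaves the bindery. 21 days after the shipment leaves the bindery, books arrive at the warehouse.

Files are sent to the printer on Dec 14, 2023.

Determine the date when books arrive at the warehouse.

Mar 30, 2024

Files are sent to the printer: Dec 14, 2023.
Proofs are approved: Dec 14, 2023 + 11 days = Dec 25, 2023.
Printing is complete: Dec 25, 2023 + 6 days = Dec 31, 2023.
Binding is complete: Dec 31, 2023 + 9 weeks = Mar 3, 2024.
The shipment leaves the bindery: Mar 3, 2024 + 6 days = Mar 9, 2024.
Books arrive at the warehouse: Mar 9, 2024 + 21 days = Mar 30, 2024.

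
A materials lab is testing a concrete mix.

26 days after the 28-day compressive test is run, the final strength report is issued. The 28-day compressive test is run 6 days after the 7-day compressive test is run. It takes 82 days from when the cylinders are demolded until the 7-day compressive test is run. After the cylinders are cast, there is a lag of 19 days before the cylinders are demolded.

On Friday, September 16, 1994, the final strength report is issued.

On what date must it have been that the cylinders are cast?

The final strength report is issued: Sep 16, 1994.
The 28-day compressive test is run: Sep 16, 1994 − 26 days = Aug 21, 1994.
The 7-day compressive test is run: Aug 21, 1994 − 6 days = Aug 15, 1994.
The cylinders are demolded: Aug 15, 1994 − 82 days = May 25, 1994.
The cylinders are cast: May 25, 1994 − 19 days = May 6, 1994.

Friday, May 6, 1994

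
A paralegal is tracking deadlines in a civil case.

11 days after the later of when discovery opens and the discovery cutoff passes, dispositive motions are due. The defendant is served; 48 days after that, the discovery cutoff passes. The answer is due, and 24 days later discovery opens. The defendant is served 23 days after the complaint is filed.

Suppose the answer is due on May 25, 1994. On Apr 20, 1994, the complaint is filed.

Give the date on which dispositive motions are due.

Jul 11, 1994

The answer is due: May 25, 1994.
Discovery opens: May 25, 1994 + 24 days = Jun 18, 1994.
The complaint is filed: Apr 20, 1994.
The defendant is served: Apr 20, 1994 + 23 days = May 13, 1994.
The discovery cutoff passes: May 13, 1994 + 48 days = Jun 30, 1994.
Both prerequisites met — discovery opens (Jun 18, 1994), the discovery cutoff passes (Jun 30, 1994); the later is Jun 30, 1994.
Dispositive motions are due: Jun 30, 1994 + 11 days = Jul 11, 1994.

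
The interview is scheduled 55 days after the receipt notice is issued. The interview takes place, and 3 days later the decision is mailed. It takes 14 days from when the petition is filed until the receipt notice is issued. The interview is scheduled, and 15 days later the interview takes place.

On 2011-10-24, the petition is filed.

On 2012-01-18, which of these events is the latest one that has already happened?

The petition is filed: Oct 24, 2011.
The receipt notice is issued: Oct 24, 2011 + 14 days = Nov 7, 2011.
The interview is scheduled: Nov 7, 2011 + 55 days = Jan 1, 2012.
The interview takes place: Jan 1, 2012 + 15 days = Jan 16, 2012.
The decision is mailed: Jan 16, 2012 + 3 days = Jan 19, 2012.
Jan 18, 2012 falls between when the interview takes place (Jan 16, 2012) and when the decision is mailed (Jan 19, 2012).

The interview takes place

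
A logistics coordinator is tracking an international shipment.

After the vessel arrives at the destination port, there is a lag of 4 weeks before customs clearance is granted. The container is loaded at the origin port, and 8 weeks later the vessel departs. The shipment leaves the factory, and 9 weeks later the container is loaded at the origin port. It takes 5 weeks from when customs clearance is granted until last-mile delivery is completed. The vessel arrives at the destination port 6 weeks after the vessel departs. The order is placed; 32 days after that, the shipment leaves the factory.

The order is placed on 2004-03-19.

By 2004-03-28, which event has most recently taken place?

The order is placed: Mar 19, 2004.
The shipment leaves the factory: Mar 19, 2004 + 32 days = Apr 20, 2004.
The container is loaded at the origin port: Apr 20, 2004 + 9 weeks = Jun 22, 2004.
The vessel departs: Jun 22, 2004 + 8 weeks = Aug 17, 2004.
The vessel arrives at the destination port: Aug 17, 2004 + 6 weeks = Sep 28, 2004.
Customs clearance is granted: Sep 28, 2004 + 4 weeks = Oct 26, 2004.
Last-mile delivery is completed: Oct 26, 2004 + 5 weeks = Nov 30, 2004.
Mar 28, 2004 falls between when the order is placed (Mar 19, 2004) and when the shipment leaves the factory (Apr 20, 2004).

The order is placed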